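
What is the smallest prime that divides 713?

713 is odd.
Digit sum 11, not divisible by 3.
Ends in 3: not divisible by 5.
7: 713 = 7·101 + 6
11: 713 = 11·64 + 9
13: 713 = 13·54 + 11
17: 713 = 17·41 + 16
19: 713 = 19·37 + 10
23: 713 = 23·31

23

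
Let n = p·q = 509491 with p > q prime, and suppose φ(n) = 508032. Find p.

883

φ(n) = (p−1)(q−1) = n − (p+q) + 1, so p + q = 509491 − 508032 + 1 = 1460.
p and q are the roots of t² − 1460t + 509491 = 0.
Discriminant: 1460² − 4·509491 = 2131600 − 2037964 = 93636; √93636 = 306.
q = (1460 − 306)/2 = 577, p = (1460 + 306)/2 = 883.
Check: 577 · 883 = 509491.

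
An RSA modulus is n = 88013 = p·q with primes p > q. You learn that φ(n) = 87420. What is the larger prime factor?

φ(n) = (p−1)(q−1) = n − (p+q) + 1, so p + q = 88013 − 87420 + 1 = 594.
p and q are the roots of t² − 594t + 88013 = 0.
Discriminant: 594² − 4·88013 = 352836 − 352052 = 784; √784 = 28.
q = (594 − 28)/2 = 283, p = (594 + 28)/2 = 311.
Check: 283 · 311 = 88013.

311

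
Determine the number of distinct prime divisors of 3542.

4

3542 = 2 · 1771
1771 = 7 · 253
253 = 11 · 23
3542 = 2 · 7 · 11 · 23, which has 4 distinct prime factors.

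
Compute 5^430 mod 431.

1

5^1 ≡ 5 (mod 431)
5^2 ≡ 5^2 = 25 ≡ 25 (mod 431)
5^4 ≡ 25^2 = 625 ≡ 194 (mod 431)
5^8 ≡ 194^2 = 37636 ≡ 139 (mod 431)
5^16 ≡ 139^2 = 19321 ≡ 357 (mod 431)
5^32 ≡ 357^2 = 127449 ≡ 304 (mod 431)
5^64 ≡ 304^2 = 92416 ≡ 182 (mod 431)
5^128 ≡ 182^2 = 33124 ≡ 368 (mod 431)
5^256 ≡ 368^2 = 135424 ≡ 90 (mod 431)
430 = 256 + 128 + 32 + 8 + 4 + 2 in binary powers of 2.
So 5^430 ≡ 90 · 368 · 304 · 139 · 194 · 25 ≡ 1 (mod 431).
Since the result is 1, base 5 gives no evidence that 431 is composite.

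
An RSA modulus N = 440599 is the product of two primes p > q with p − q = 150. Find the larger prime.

Since p = q + 150, we have 440599 = q(q + 150), so q² + 150q − 440599 = 0.
Discriminant: 150² + 4·440599 = 22500 + 1762396 = 1784896; √1784896 = 1336.
q = (−150 + 1336)/2 = 593, and p = q + 150 = 743.
Check: 593 · 743 = 440599.

743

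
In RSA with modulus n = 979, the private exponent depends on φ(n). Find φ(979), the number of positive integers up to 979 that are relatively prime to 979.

880

Factor: 979 = 11 · 89.
φ(979) = (11−1) · (89−1) = 10 · 88 = 880.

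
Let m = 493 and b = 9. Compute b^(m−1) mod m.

458

9^1 ≡ 9 (mod 493)
9^2 ≡ 9^2 = 81 ≡ 81 (mod 493)
9^4 ≡ 81^2 = 6561 ≡ 152 (mod 493)
9^8 ≡ 152^2 = 23104 ≡ 426 (mod 493)
9^16 ≡ 426^2 = 181476 ≡ 52 (mod 493)
9^32 ≡ 52^2 = 2704 ≡ 239 (mod 493)
9^64 ≡ 239^2 = 57121 ≡ 426 (mod 493)
9^128 ≡ 426^2 = 181476 ≡ 52 (mod 493)
9^256 ≡ 52^2 = 2704 ≡ 239 (mod 493)
492 = 256 + 128 + 64 + 32 + 8 + 4 in binary powers of 2.
So 9^492 ≡ 239 · 52 · 426 · 239 · 426 · 152 ≡ 458 (mod 493).
Since 458 ≠ 1, base 9 is a Fermat witness: 493 is composite.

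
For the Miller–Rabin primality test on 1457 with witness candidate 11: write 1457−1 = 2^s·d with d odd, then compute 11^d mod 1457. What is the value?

1158

1457 − 1 = 1456 = 2^4 · 91, so d = 91.
11^1 ≡ 11 (mod 1457)
11^2 ≡ 11^2 = 121 ≡ 121 (mod 1457)
11^4 ≡ 121^2 = 14641 ≡ 71 (mod 1457)
11^8 ≡ 71^2 = 5041 ≡ 670 (mod 1457)
11^16 ≡ 670^2 = 448900 ≡ 144 (mod 1457)
11^32 ≡ 144^2 = 20736 ≡ 338 (mod 1457)
11^64 ≡ 338^2 = 114244 ≡ 598 (mod 1457)
91 = 64 + 16 + 8 + 2 + 1 in binary powers of 2.
So 11^91 ≡ 598 · 144 · 670 · 121 · 11 ≡ 1158 (mod 1457).
Squaring chain: 1158 → 524 → 660 → 1414; never reaches −1, so base 11 is a Miller–Rabin witness that 1457 is composite.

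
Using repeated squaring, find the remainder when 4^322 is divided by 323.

101

4^1 ≡ 4 (mod 323)
4^2 ≡ 4^2 = 16 ≡ 16 (mod 323)
4^4 ≡ 16^2 = 256 ≡ 256 (mod 323)
4^8 ≡ 256^2 = 65536 ≡ 290 (mod 323)
4^16 ≡ 290^2 = 84100 ≡ 120 (mod 323)
4^32 ≡ 120^2 = 14400 ≡ 188 (mod 323)
4^64 ≡ 188^2 = 35344 ≡ 137 (mod 323)
4^128 ≡ 137^2 = 18769 ≡ 35 (mod 323)
4^256 ≡ 35^2 = 1225 ≡ 256 (mod 323)
322 = 256 + 64 + 2 in binary powers of 2.
So 4^322 ≡ 256 · 137 · 16 ≡ 101 (mod 323).
Since 101 ≠ 1, base 4 is a Fermat witness: 323 is composite.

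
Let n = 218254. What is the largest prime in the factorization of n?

218254 = 2 · 109127
109127 = 29 · 3763
3763 = 53 · 71
71 is prime.
So 218254 = 2 · 29 · 53 · 71; the largest prime factor is 71.

71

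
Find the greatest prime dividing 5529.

97

5529 = 3 · 1843
1843 = 19 · 97
97 is prime.
So 5529 = 3 · 19 · 97; the largest prime factor is 97.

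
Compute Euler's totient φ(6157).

5980

Factor: 6157 = 47 · 131.
φ(6157) = (47−1) · (131−1) = 46 · 130 = 5980.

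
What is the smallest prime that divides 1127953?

47

1127953 is odd.
Digit sum 28, not divisible by 3.
Ends in 3: not divisible by 5.
7: 1127953 = 7·161136 + 1
11: 1127953 = 11·102541 + 2
13: 1127953 = 13·86765 + 8
17: 1127953 = 17·66350 + 3
19: 1127953 = 19·59365 + 18
23: 1127953 = 23·49041 + 10
29: 1127953 = 29·38894 + 27
31: 1127953 = 31·36385 + 18
37: 1127953 = 37·30485 + 8
41: 1127953 = 41·27511 + 2
43: 1127953 = 43·26231 + 20
47: 1127953 = 47·23999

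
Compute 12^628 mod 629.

12^1 ≡ 12 (mod 629)
12^2 ≡ 12^2 = 144 ≡ 144 (mod 629)
12^4 ≡ 144^2 = 20736 ≡ 608 (mod 629)
12^8 ≡ 608^2 = 369664 ≡ 441 (mod 629)
12^16 ≡ 441^2 = 194481 ≡ 120 (mod 629)
12^32 ≡ 120^2 = 14400 ≡ 562 (mod 629)
12^64 ≡ 562^2 = 315844 ≡ 86 (mod 629)
12^128 ≡ 86^2 = 7396 ≡ 477 (mod 629)
12^256 ≡ 477^2 = 227529 ≡ 460 (mod 629)
12^512 ≡ 460^2 = 211600 ≡ 256 (mod 629)
628 = 512 + 64 + 32 + 16 + 4 in binary powers of 2.
So 12^628 ≡ 256 · 86 · 562 · 120 · 608 ≡ 268 (mod 629).
Since 268 ≠ 1, base 12 is a Fermat witness: 629 is composite.

268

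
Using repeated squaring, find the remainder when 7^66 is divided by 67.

1

7^1 ≡ 7 (mod 67)
7^2 ≡ 7^2 = 49 ≡ 49 (mod 67)
7^4 ≡ 49^2 = 2401 ≡ 56 (mod 67)
7^8 ≡ 56^2 = 3136 ≡ 54 (mod 67)
7^16 ≡ 54^2 = 2916 ≡ 35 (mod 67)
7^32 ≡ 35^2 = 1225 ≡ 19 (mod 67)
7^64 ≡ 19^2 = 361 ≡ 26 (mod 67)
66 = 64 + 2 in binary powers of 2.
So 7^66 ≡ 26 · 49 ≡ 1 (mod 67).
Since the result is 1, base 7 gives no evidence that 67 is composite.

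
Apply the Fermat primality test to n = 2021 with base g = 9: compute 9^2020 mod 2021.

9^1 ≡ 9 (mod 2021)
9^2 ≡ 9^2 = 81 ≡ 81 (mod 2021)
9^4 ≡ 81^2 = 6561 ≡ 498 (mod 2021)
9^8 ≡ 498^2 = 248004 ≡ 1442 (mod 2021)
9^16 ≡ 1442^2 = 2079364 ≡ 1776 (mod 2021)
9^32 ≡ 1776^2 = 3154176 ≡ 1416 (mod 2021)
9^64 ≡ 1416^2 = 2005056 ≡ 224 (mod 2021)
9^128 ≡ 224^2 = 50176 ≡ 1672 (mod 2021)
9^256 ≡ 1672^2 = 2795584 ≡ 541 (mod 2021)
9^512 ≡ 541^2 = 292681 ≡ 1657 (mod 2021)
9^1024 ≡ 1657^2 = 2745649 ≡ 1131 (mod 2021)
2020 = 1024 + 512 + 256 + 128 + 64 + 32 + 4 in binary powers of 2.
So 9^2020 ≡ 1131 · 1657 · 541 · 1672 · 224 · 1416 · 498 ≡ 1358 (mod 2021).
Since 1358 ≠ 1, base 9 is a Fermat witness: 2021 is composite.

1358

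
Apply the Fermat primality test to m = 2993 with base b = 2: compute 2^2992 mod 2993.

1841

2^1 ≡ 2 (mod 2993)
2^2 ≡ 2^2 = 4 ≡ 4 (mod 2993)
2^4 ≡ 4^2 = 16 ≡ 16 (mod 2993)
2^8 ≡ 16^2 = 256 ≡ 256 (mod 2993)
2^16 ≡ 256^2 = 65536 ≡ 2683 (mod 2993)
2^32 ≡ 2683^2 = 7198489 ≡ 324 (mod 2993)
2^64 ≡ 324^2 = 104976 ≡ 221 (mod 2993)
2^128 ≡ 221^2 = 48841 ≡ 953 (mod 2993)
2^256 ≡ 953^2 = 908209 ≡ 1330 (mod 2993)
2^512 ≡ 1330^2 = 1768900 ≡ 37 (mod 2993)
2^1024 ≡ 37^2 = 1369 ≡ 1369 (mod 2993)
2^2048 ≡ 1369^2 = 1874161 ≡ 543 (mod 2993)
2992 = 2048 + 512 + 256 + 128 + 32 + 16 in binary powers of 2.
So 2^2992 ≡ 543 · 37 · 1330 · 953 · 324 · 2683 ≡ 1841 (mod 2993).
Since 1841 ≠ 1, base 2 is a Fermat witness: 2993 is composite.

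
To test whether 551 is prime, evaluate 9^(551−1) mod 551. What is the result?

123

9^1 ≡ 9 (mod 551)
9^2 ≡ 9^2 = 81 ≡ 81 (mod 551)
9^4 ≡ 81^2 = 6561 ≡ 500 (mod 551)
9^8 ≡ 500^2 = 250000 ≡ 397 (mod 551)
9^16 ≡ 397^2 = 157609 ≡ 23 (mod 551)
9^32 ≡ 23^2 = 529 ≡ 529 (mod 551)
9^64 ≡ 529^2 = 279841 ≡ 484 (mod 551)
9^128 ≡ 484^2 = 234256 ≡ 81 (mod 551)
9^256 ≡ 81^2 = 6561 ≡ 500 (mod 551)
9^512 ≡ 500^2 = 250000 ≡ 397 (mod 551)
550 = 512 + 32 + 4 + 2 in binary powers of 2.
So 9^550 ≡ 397 · 529 · 500 · 81 ≡ 123 (mod 551).
Since 123 ≠ 1, base 9 is a Fermat witness: 551 is composite.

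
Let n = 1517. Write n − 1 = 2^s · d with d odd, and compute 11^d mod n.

1517 − 1 = 1516 = 2^2 · 379, so d = 379.
11^1 ≡ 11 (mod 1517)
11^2 ≡ 11^2 = 121 ≡ 121 (mod 1517)
11^4 ≡ 121^2 = 14641 ≡ 988 (mod 1517)
11^8 ≡ 988^2 = 976144 ≡ 713 (mod 1517)
11^16 ≡ 713^2 = 508369 ≡ 174 (mod 1517)
11^32 ≡ 174^2 = 30276 ≡ 1453 (mod 1517)
11^64 ≡ 1453^2 = 2111209 ≡ 1062 (mod 1517)
11^128 ≡ 1062^2 = 1127844 ≡ 713 (mod 1517)
11^256 ≡ 713^2 = 508369 ≡ 174 (mod 1517)
379 = 256 + 64 + 32 + 16 + 8 + 2 + 1 in binary powers of 2.
So 11^379 ≡ 174 · 1062 · 1453 · 174 · 713 · 121 · 11 ≡ 1010 (mod 1517).
Squaring chain: 1010 → 676; never reaches −1, so base 11 is a Miller–Rabin witness that 1517 is composite.

1010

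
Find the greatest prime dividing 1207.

1207 = 17 · 71
71 is prime.
So 1207 = 17 · 71; the largest prime factor is 71.

71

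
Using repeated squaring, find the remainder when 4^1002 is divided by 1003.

169

4^1 ≡ 4 (mod 1003)
4^2 ≡ 4^2 = 16 ≡ 16 (mod 1003)
4^4 ≡ 16^2 = 256 ≡ 256 (mod 1003)
4^8 ≡ 256^2 = 65536 ≡ 341 (mod 1003)
4^16 ≡ 341^2 = 116281 ≡ 936 (mod 1003)
4^32 ≡ 936^2 = 876096 ≡ 477 (mod 1003)
4^64 ≡ 477^2 = 227529 ≡ 851 (mod 1003)
4^128 ≡ 851^2 = 724201 ≡ 35 (mod 1003)
4^256 ≡ 35^2 = 1225 ≡ 222 (mod 1003)
4^512 ≡ 222^2 = 49284 ≡ 137 (mod 1003)
1002 = 512 + 256 + 128 + 64 + 32 + 8 + 2 in binary powers of 2.
So 4^1002 ≡ 137 · 222 · 35 · 851 · 477 · 341 · 16 ≡ 169 (mod 1003).
Since 169 ≠ 1, base 4 is a Fermat witness: 1003 is composite.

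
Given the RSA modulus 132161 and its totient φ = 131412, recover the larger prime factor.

φ(n) = (p−1)(q−1) = n − (p+q) + 1, so p + q = 132161 − 131412 + 1 = 750.
p and q are the roots of t² − 750t + 132161 = 0.
Discriminant: 750² − 4·132161 = 562500 − 528644 = 33856; √33856 = 184.
q = (750 − 184)/2 = 283, p = (750 + 184)/2 = 467.
Check: 283 · 467 = 132161.

467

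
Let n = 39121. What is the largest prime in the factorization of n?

71

39121 = 19 · 2059
2059 = 29 · 71
71 is prime.
So 39121 = 19 · 29 · 71; the largest prime factor is 71.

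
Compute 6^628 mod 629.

6^1 ≡ 6 (mod 629)
6^2 ≡ 6^2 = 36 ≡ 36 (mod 629)
6^4 ≡ 36^2 = 1296 ≡ 38 (mod 629)
6^8 ≡ 38^2 = 1444 ≡ 186 (mod 629)
6^16 ≡ 186^2 = 34596 ≡ 1 (mod 629)
6^32 ≡ 1^2 = 1 ≡ 1 (mod 629)
6^64 ≡ 1^2 = 1 ≡ 1 (mod 629)
6^128 ≡ 1^2 = 1 ≡ 1 (mod 629)
6^256 ≡ 1^2 = 1 ≡ 1 (mod 629)
6^512 ≡ 1^2 = 1 ≡ 1 (mod 629)
628 = 512 + 64 + 32 + 16 + 4 in binary powers of 2.
So 6^628 ≡ 1 · 1 · 1 · 1 · 38 ≡ 38 (mod 629).
Since 38 ≠ 1, base 6 is a Fermat witness: 629 is composite.

38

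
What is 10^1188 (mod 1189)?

426

10^1 ≡ 10 (mod 1189)
10^2 ≡ 10^2 = 100 ≡ 100 (mod 1189)
10^4 ≡ 100^2 = 10000 ≡ 488 (mod 1189)
10^8 ≡ 488^2 = 238144 ≡ 344 (mod 1189)
10^16 ≡ 344^2 = 118336 ≡ 625 (mod 1189)
10^32 ≡ 625^2 = 390625 ≡ 633 (mod 1189)
10^64 ≡ 633^2 = 400689 ≡ 1185 (mod 1189)
10^128 ≡ 1185^2 = 1404225 ≡ 16 (mod 1189)
10^256 ≡ 16^2 = 256 ≡ 256 (mod 1189)
10^512 ≡ 256^2 = 65536 ≡ 141 (mod 1189)
10^1024 ≡ 141^2 = 19881 ≡ 857 (mod 1189)
1188 = 1024 + 128 + 32 + 4 in binary powers of 2.
So 10^1188 ≡ 857 · 16 · 633 · 488 ≡ 426 (mod 1189).
Since 426 ≠ 1, base 10 is a Fermat witness: 1189 is composite.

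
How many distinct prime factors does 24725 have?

24725 = 5^2 · 989
989 = 23 · 43
24725 = 5^2 · 23 · 43, which has 3 distinct prime factors.

3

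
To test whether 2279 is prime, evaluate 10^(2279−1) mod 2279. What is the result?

152

10^1 ≡ 10 (mod 2279)
10^2 ≡ 10^2 = 100 ≡ 100 (mod 2279)
10^4 ≡ 100^2 = 10000 ≡ 884 (mod 2279)
10^8 ≡ 884^2 = 781456 ≡ 2038 (mod 2279)
10^16 ≡ 2038^2 = 4153444 ≡ 1106 (mod 2279)
10^32 ≡ 1106^2 = 1223236 ≡ 1692 (mod 2279)
10^64 ≡ 1692^2 = 2862864 ≡ 440 (mod 2279)
10^128 ≡ 440^2 = 193600 ≡ 2164 (mod 2279)
10^256 ≡ 2164^2 = 4682896 ≡ 1830 (mod 2279)
10^512 ≡ 1830^2 = 3348900 ≡ 1049 (mod 2279)
10^1024 ≡ 1049^2 = 1100401 ≡ 1923 (mod 2279)
10^2048 ≡ 1923^2 = 3697929 ≡ 1391 (mod 2279)
2278 = 2048 + 128 + 64 + 32 + 4 + 2 in binary powers of 2.
So 10^2278 ≡ 1391 · 2164 · 440 · 1692 · 884 · 100 ≡ 152 (mod 2279).
Since 152 ≠ 1, base 10 is a Fermat witness: 2279 is composite.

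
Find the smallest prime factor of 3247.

3247 is odd.
Digit sum 16, not divisible by 3.
Ends in 7: not divisible by 5.
7: 3247 = 7·463 + 6
11: 3247 = 11·295 + 2
13: 3247 = 13·249 + 10
17: 3247 = 17·191

17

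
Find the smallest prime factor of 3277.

3277 is odd.
Digit sum 19, not divisible by 3.
Ends in 7: not divisible by 5.
7: 3277 = 7·468 + 1
11: 3277 = 11·297 + 10
13: 3277 = 13·252 + 1
17: 3277 = 17·192 + 13
19: 3277 = 19·172 + 9
23: 3277 = 23·142 + 11
29: 3277 = 29·113

29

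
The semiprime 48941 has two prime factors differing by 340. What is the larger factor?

Since p = q + 340, we have 48941 = q(q + 340), so q² + 340q − 48941 = 0.
Discriminant: 340² + 4·48941 = 115600 + 195764 = 311364; √311364 = 558.
q = (−340 + 558)/2 = 109, and p = q + 340 = 449.
Check: 109 · 449 = 48941.

449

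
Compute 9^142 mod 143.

48

9^1 ≡ 9 (mod 143)
9^2 ≡ 9^2 = 81 ≡ 81 (mod 143)
9^4 ≡ 81^2 = 6561 ≡ 126 (mod 143)
9^8 ≡ 126^2 = 15876 ≡ 3 (mod 143)
9^16 ≡ 3^2 = 9 ≡ 9 (mod 143)
9^32 ≡ 9^2 = 81 ≡ 81 (mod 143)
9^64 ≡ 81^2 = 6561 ≡ 126 (mod 143)
9^128 ≡ 126^2 = 15876 ≡ 3 (mod 143)
142 = 128 + 8 + 4 + 2 in binary powers of 2.
So 9^142 ≡ 3 · 3 · 126 · 81 ≡ 48 (mod 143).
Since 48 ≠ 1, base 9 is a Fermat witness: 143 is composite.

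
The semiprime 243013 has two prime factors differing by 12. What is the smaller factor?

Since p = q + 12, we have 243013 = q(q + 12), so q² + 12q − 243013 = 0.
Discriminant: 12² + 4·243013 = 144 + 972052 = 972196; √972196 = 986.
q = (−12 + 986)/2 = 487, and p = q + 12 = 499.
Check: 487 · 499 = 243013.

487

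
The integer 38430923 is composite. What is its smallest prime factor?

38430923 is odd.
Digit sum 32, not divisible by 3.
Ends in 3: not divisible by 5.
7: 38430923 = 7·5490131 + 6
11: 38430923 = 11·3493720 + 3
13: 38430923 = 13·2956224 + 11
17: 38430923 = 17·2260642 + 9
19: 38430923 = 19·2022680 + 3
23: 38430923 = 23·1670909 + 16
29: 38430923 = 29·1325204 + 7
31: 38430923 = 31·1239707 + 6
37: 38430923 = 37·1038673 + 22
41: 38430923 = 41·937339 + 24
43: 38430923 = 43·893742 + 17
47: 38430923 = 47·817679 + 10
53: 38430923 = 53·725111 + 40
59: 38430923 = 59·651371 + 34
61: 38430923 = 61·630015 + 8
67: 38430923 = 67·573595 + 58
71: 38430923 = 71·541280 + 43
73: 38430923 = 73·526451

73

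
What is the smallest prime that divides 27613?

27613 is odd.
Digit sum 19, not divisible by 3.
Ends in 3: not divisible by 5.
7: 27613 = 7·3944 + 5
11: 27613 = 11·2510 + 3
13: 27613 = 13·2124 + 1
17: 27613 = 17·1624 + 5
19: 27613 = 19·1453 + 6
23: 27613 = 23·1200 + 13
29: 27613 = 29·952 + 5
31: 27613 = 31·890 + 23
37: 27613 = 37·746 + 11
41: 27613 = 41·673 + 20
43: 27613 = 43·642 + 7
47: 27613 = 47·587 + 24
53: 27613 = 53·521

53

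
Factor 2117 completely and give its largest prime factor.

73

2117 = 29 · 73
73 is prime.
So 2117 = 29 · 73; the largest prime factor is 73.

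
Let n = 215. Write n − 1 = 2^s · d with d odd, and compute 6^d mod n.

36

215 − 1 = 214 = 2^1 · 107, so d = 107.
6^1 ≡ 6 (mod 215)
6^2 ≡ 6^2 = 36 ≡ 36 (mod 215)
6^4 ≡ 36^2 = 1296 ≡ 6 (mod 215)
6^8 ≡ 6^2 = 36 ≡ 36 (mod 215)
6^16 ≡ 36^2 = 1296 ≡ 6 (mod 215)
6^32 ≡ 6^2 = 36 ≡ 36 (mod 215)
6^64 ≡ 36^2 = 1296 ≡ 6 (mod 215)
107 = 64 + 32 + 8 + 2 + 1 in binary powers of 2.
So 6^107 ≡ 6 · 36 · 36 · 36 · 6 ≡ 36 (mod 215).
Squaring chain: 36; never reaches −1, so base 6 is a Miller–Rabin witness that 215 is composite.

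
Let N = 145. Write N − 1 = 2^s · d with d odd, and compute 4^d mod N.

145 − 1 = 144 = 2^4 · 9, so d = 9.
4^1 ≡ 4 (mod 145)
4^2 ≡ 4^2 = 16 ≡ 16 (mod 145)
4^4 ≡ 16^2 = 256 ≡ 111 (mod 145)
4^8 ≡ 111^2 = 12321 ≡ 141 (mod 145)
9 = 8 + 1 in binary powers of 2.
So 4^9 ≡ 141 · 4 ≡ 129 (mod 145).
Squaring chain: 129 → 111 → 141 → 16; never reaches −1, so base 4 is a Miller–Rabin witness that 145 is composite.

129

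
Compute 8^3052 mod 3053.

8^1 ≡ 8 (mod 3053)
8^2 ≡ 8^2 = 64 ≡ 64 (mod 3053)
8^4 ≡ 64^2 = 4096 ≡ 1043 (mod 3053)
8^8 ≡ 1043^2 = 1087849 ≡ 981 (mod 3053)
8^16 ≡ 981^2 = 962361 ≡ 666 (mod 3053)
8^32 ≡ 666^2 = 443556 ≡ 871 (mod 3053)
8^64 ≡ 871^2 = 758641 ≡ 1497 (mod 3053)
8^128 ≡ 1497^2 = 2241009 ≡ 107 (mod 3053)
8^256 ≡ 107^2 = 11449 ≡ 2290 (mod 3053)
8^512 ≡ 2290^2 = 5244100 ≡ 2099 (mod 3053)
8^1024 ≡ 2099^2 = 4405801 ≡ 322 (mod 3053)
8^2048 ≡ 322^2 = 103684 ≡ 2935 (mod 3053)
3052 = 2048 + 512 + 256 + 128 + 64 + 32 + 8 + 4 in binary powers of 2.
So 8^3052 ≡ 2935 · 2099 · 2290 · 107 · 1497 · 871 · 981 · 1043 ≡ 2581 (mod 3053).
Since 2581 ≠ 1, base 8 is a Fermat witness: 3053 is composite.

2581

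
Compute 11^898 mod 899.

11^1 ≡ 11 (mod 899)
11^2 ≡ 11^2 = 121 ≡ 121 (mod 899)
11^4 ≡ 121^2 = 14641 ≡ 257 (mod 899)
11^8 ≡ 257^2 = 66049 ≡ 422 (mod 899)
11^16 ≡ 422^2 = 178084 ≡ 82 (mod 899)
11^32 ≡ 82^2 = 6724 ≡ 431 (mod 899)
11^64 ≡ 431^2 = 185761 ≡ 567 (mod 899)
11^128 ≡ 567^2 = 321489 ≡ 546 (mod 899)
11^256 ≡ 546^2 = 298116 ≡ 547 (mod 899)
11^512 ≡ 547^2 = 299209 ≡ 741 (mod 899)
898 = 512 + 256 + 128 + 2 in binary powers of 2.
So 11^898 ≡ 741 · 547 · 546 · 121 ≡ 382 (mod 899).
Since 382 ≠ 1, base 11 is a Fermat witness: 899 is composite.

382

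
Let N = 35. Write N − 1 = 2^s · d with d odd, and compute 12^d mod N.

35 − 1 = 34 = 2^1 · 17, so d = 17.
12^1 ≡ 12 (mod 35)
12^2 ≡ 12^2 = 144 ≡ 4 (mod 35)
12^4 ≡ 4^2 = 16 ≡ 16 (mod 35)
12^8 ≡ 16^2 = 256 ≡ 11 (mod 35)
12^16 ≡ 11^2 = 121 ≡ 16 (mod 35)
17 = 16 + 1 in binary powers of 2.
So 12^17 ≡ 16 · 12 ≡ 17 (mod 35).
Squaring chain: 17; never reaches −1, so base 12 is a Miller–Rabin witness that 35 is composite.

17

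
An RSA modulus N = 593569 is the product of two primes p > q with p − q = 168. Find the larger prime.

859

Since p = q + 168, we have 593569 = q(q + 168), so q² + 168q − 593569 = 0.
Discriminant: 168² + 4·593569 = 28224 + 2374276 = 2402500; √2402500 = 1550.
q = (−168 + 1550)/2 = 691, and p = q + 168 = 859.
Check: 691 · 859 = 593569.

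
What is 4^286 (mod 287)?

242

4^1 ≡ 4 (mod 287)
4^2 ≡ 4^2 = 16 ≡ 16 (mod 287)
4^4 ≡ 16^2 = 256 ≡ 256 (mod 287)
4^8 ≡ 256^2 = 65536 ≡ 100 (mod 287)
4^16 ≡ 100^2 = 10000 ≡ 242 (mod 287)
4^32 ≡ 242^2 = 58564 ≡ 16 (mod 287)
4^64 ≡ 16^2 = 256 ≡ 256 (mod 287)
4^128 ≡ 256^2 = 65536 ≡ 100 (mod 287)
4^256 ≡ 100^2 = 10000 ≡ 242 (mod 287)
286 = 256 + 16 + 8 + 4 + 2 in binary powers of 2.
So 4^286 ≡ 242 · 242 · 100 · 256 · 16 ≡ 242 (mod 287).
Since 242 ≠ 1, base 4 is a Fermat witness: 287 is composite.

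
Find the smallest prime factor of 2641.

2641 is odd.
Digit sum 13, not divisible by 3.
Ends in 1: not divisible by 5.
7: 2641 = 7·377 + 2
11: 2641 = 11·240 + 1
13: 2641 = 13·203 + 2
17: 2641 = 17·155 + 6
19: 2641 = 19·139

19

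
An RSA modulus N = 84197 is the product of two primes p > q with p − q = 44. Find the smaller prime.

Since p = q + 44, we have 84197 = q(q + 44), so q² + 44q − 84197 = 0.
Discriminant: 44² + 4·84197 = 1936 + 336788 = 338724; √338724 = 582.
q = (−44 + 582)/2 = 269, and p = q + 44 = 313.
Check: 269 · 313 = 84197.

269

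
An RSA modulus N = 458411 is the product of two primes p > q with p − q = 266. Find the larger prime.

823

Since p = q + 266, we have 458411 = q(q + 266), so q² + 266q − 458411 = 0.
Discriminant: 266² + 4·458411 = 70756 + 1833644 = 1904400; √1904400 = 1380.
q = (−266 + 1380)/2 = 557, and p = q + 266 = 823.
Check: 557 · 823 = 458411.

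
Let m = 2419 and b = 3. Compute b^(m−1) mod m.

3^1 ≡ 3 (mod 2419)
3^2 ≡ 3^2 = 9 ≡ 9 (mod 2419)
3^4 ≡ 9^2 = 81 ≡ 81 (mod 2419)
3^8 ≡ 81^2 = 6561 ≡ 1723 (mod 2419)
3^16 ≡ 1723^2 = 2968729 ≡ 616 (mod 2419)
3^32 ≡ 616^2 = 379456 ≡ 2092 (mod 2419)
3^64 ≡ 2092^2 = 4376464 ≡ 493 (mod 2419)
3^128 ≡ 493^2 = 243049 ≡ 1149 (mod 2419)
3^256 ≡ 1149^2 = 1320201 ≡ 1846 (mod 2419)
3^512 ≡ 1846^2 = 3407716 ≡ 1764 (mod 2419)
3^1024 ≡ 1764^2 = 3111696 ≡ 862 (mod 2419)
3^2048 ≡ 862^2 = 743044 ≡ 411 (mod 2419)
2418 = 2048 + 256 + 64 + 32 + 16 + 2 in binary powers of 2.
So 3^2418 ≡ 411 · 1846 · 493 · 2092 · 616 · 9 ≡ 501 (mod 2419).
Since 501 ≠ 1, base 3 is a Fermat witness: 2419 is composite.

501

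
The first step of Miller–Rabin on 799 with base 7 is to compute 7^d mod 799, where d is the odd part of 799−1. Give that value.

799 − 1 = 798 = 2^1 · 399, so d = 399.
7^1 ≡ 7 (mod 799)
7^2 ≡ 7^2 = 49 ≡ 49 (mod 799)
7^4 ≡ 49^2 = 2401 ≡ 4 (mod 799)
7^8 ≡ 4^2 = 16 ≡ 16 (mod 799)
7^16 ≡ 16^2 = 256 ≡ 256 (mod 799)
7^32 ≡ 256^2 = 65536 ≡ 18 (mod 799)
7^64 ≡ 18^2 = 324 ≡ 324 (mod 799)
7^128 ≡ 324^2 = 104976 ≡ 307 (mod 799)
7^256 ≡ 307^2 = 94249 ≡ 766 (mod 799)
399 = 256 + 128 + 8 + 4 + 2 + 1 in binary powers of 2.
So 7^399 ≡ 766 · 307 · 16 · 4 · 49 · 7 ≡ 345 (mod 799).
Squaring chain: 345; never reaches −1, so base 7 is a Miller–Rabin witness that 799 is composite.

345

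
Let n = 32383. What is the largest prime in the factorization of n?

53

32383 = 13 · 2491
2491 = 47 · 53
53 is prime.
So 32383 = 13 · 47 · 53; the largest prime factor is 53.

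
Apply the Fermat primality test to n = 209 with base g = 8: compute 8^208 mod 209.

8^1 ≡ 8 (mod 209)
8^2 ≡ 8^2 = 64 ≡ 64 (mod 209)
8^4 ≡ 64^2 = 4096 ≡ 125 (mod 209)
8^8 ≡ 125^2 = 15625 ≡ 159 (mod 209)
8^16 ≡ 159^2 = 25281 ≡ 201 (mod 209)
8^32 ≡ 201^2 = 40401 ≡ 64 (mod 209)
8^64 ≡ 64^2 = 4096 ≡ 125 (mod 209)
8^128 ≡ 125^2 = 15625 ≡ 159 (mod 209)
208 = 128 + 64 + 16 in binary powers of 2.
So 8^208 ≡ 159 · 125 · 201 ≡ 49 (mod 209).
Since 49 ≠ 1, base 8 is a Fermat witness: 209 is composite.

49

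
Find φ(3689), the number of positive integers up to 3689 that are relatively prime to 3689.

2880

Factor: 3689 = 7 · 17 · 31.
φ(3689) = (7−1) · (17−1) · (31−1) = 6 · 16 · 30 = 2880.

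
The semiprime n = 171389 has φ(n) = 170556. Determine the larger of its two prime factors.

φ(n) = (p−1)(q−1) = n − (p+q) + 1, so p + q = 171389 − 170556 + 1 = 834.
p and q are the roots of t² − 834t + 171389 = 0.
Discriminant: 834² − 4·171389 = 695556 − 685556 = 10000; √10000 = 100.
q = (834 − 100)/2 = 367, p = (834 + 100)/2 = 467.
Check: 367 · 467 = 171389.

467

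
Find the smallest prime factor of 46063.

46063 is odd.
Digit sum 19, not divisible by 3.
Ends in 3: not divisible by 5.
7: 46063 = 7·6580 + 3
11: 46063 = 11·4187 + 6
13: 46063 = 13·3543 + 4
17: 46063 = 17·2709 + 10
19: 46063 = 19·2424 + 7
23: 46063 = 23·2002 + 17
29: 46063 = 29·1588 + 11
31: 46063 = 31·1485 + 28
37: 46063 = 37·1244 + 35
41: 46063 = 41·1123 + 20
43: 46063 = 43·1071 + 10
47: 46063 = 47·980 + 3
53: 46063 = 53·869 + 6
59: 46063 = 59·780 + 43
61: 46063 = 61·755 + 8
67: 46063 = 67·687 + 34
71: 46063 = 71·648 + 55
73: 46063 = 73·631

73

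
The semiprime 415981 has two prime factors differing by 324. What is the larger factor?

827

Since p = q + 324, we have 415981 = q(q + 324), so q² + 324q − 415981 = 0.
Discriminant: 324² + 4·415981 = 104976 + 1663924 = 1768900; √1768900 = 1330.
q = (−324 + 1330)/2 = 503, and p = q + 324 = 827.
Check: 503 · 827 = 415981.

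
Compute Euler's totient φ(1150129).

1115520

Factor: 1150129 = 71 · 97 · 167.
φ(1150129) = (71−1) · (97−1) · (167−1) = 70 · 96 · 166 = 1115520.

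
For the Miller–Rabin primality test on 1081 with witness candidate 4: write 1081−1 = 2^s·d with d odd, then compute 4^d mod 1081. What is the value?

271

1081 − 1 = 1080 = 2^3 · 135, so d = 135.
4^1 ≡ 4 (mod 1081)
4^2 ≡ 4^2 = 16 ≡ 16 (mod 1081)
4^4 ≡ 16^2 = 256 ≡ 256 (mod 1081)
4^8 ≡ 256^2 = 65536 ≡ 676 (mod 1081)
4^16 ≡ 676^2 = 456976 ≡ 794 (mod 1081)
4^32 ≡ 794^2 = 630436 ≡ 213 (mod 1081)
4^64 ≡ 213^2 = 45369 ≡ 1048 (mod 1081)
4^128 ≡ 1048^2 = 1098304 ≡ 8 (mod 1081)
135 = 128 + 4 + 2 + 1 in binary powers of 2.
So 4^135 ≡ 8 · 256 · 16 · 4 ≡ 271 (mod 1081).
Squaring chain: 271 → 1014 → 165; never reaches −1, so base 4 is a Miller–Rabin witness that 1081 is composite.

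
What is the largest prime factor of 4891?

4891 = 67 · 73
73 is prime.
So 4891 = 67 · 73; the largest prime factor is 73.

73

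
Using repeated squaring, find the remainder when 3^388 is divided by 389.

3^1 ≡ 3 (mod 389)
3^2 ≡ 3^2 = 9 ≡ 9 (mod 389)
3^4 ≡ 9^2 = 81 ≡ 81 (mod 389)
3^8 ≡ 81^2 = 6561 ≡ 337 (mod 389)
3^16 ≡ 337^2 = 113569 ≡ 370 (mod 389)
3^32 ≡ 370^2 = 136900 ≡ 361 (mod 389)
3^64 ≡ 361^2 = 130321 ≡ 6 (mod 389)
3^128 ≡ 6^2 = 36 ≡ 36 (mod 389)
3^256 ≡ 36^2 = 1296 ≡ 129 (mod 389)
388 = 256 + 128 + 4 in binary powers of 2.
So 3^388 ≡ 129 · 36 · 81 ≡ 1 (mod 389).
Since the result is 1, base 3 gives no evidence that 389 is composite.

1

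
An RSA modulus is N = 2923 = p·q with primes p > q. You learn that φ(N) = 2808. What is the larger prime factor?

φ(n) = (p−1)(q−1) = n − (p+q) + 1, so p + q = 2923 − 2808 + 1 = 116.
p and q are the roots of t² − 116t + 2923 = 0.
Discriminant: 116² − 4·2923 = 13456 − 11692 = 1764; √1764 = 42.
q = (116 − 42)/2 = 37, p = (116 + 42)/2 = 79.
Check: 37 · 79 = 2923.

79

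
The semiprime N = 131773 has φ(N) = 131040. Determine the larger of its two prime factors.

φ(n) = (p−1)(q−1) = n − (p+q) + 1, so p + q = 131773 − 131040 + 1 = 734.
p and q are the roots of t² − 734t + 131773 = 0.
Discriminant: 734² − 4·131773 = 538756 − 527092 = 11664; √11664 = 108.
q = (734 − 108)/2 = 313, p = (734 + 108)/2 = 421.
Check: 313 · 421 = 131773.

421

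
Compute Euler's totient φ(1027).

936

Factor: 1027 = 13 · 79.
φ(1027) = (13−1) · (79−1) = 12 · 78 = 936.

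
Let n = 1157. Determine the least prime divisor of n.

13

1157 is odd.
Digit sum 14, not divisible by 3.
Ends in 7: not divisible by 5.
7: 1157 = 7·165 + 2
11: 1157 = 11·105 + 2
13: 1157 = 13·89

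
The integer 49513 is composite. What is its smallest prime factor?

49513 is odd.
Digit sum 22, not divisible by 3.
Ends in 3: not divisible by 5.
7: 49513 = 7·7073 + 2
11: 49513 = 11·4501 + 2
13: 49513 = 13·3808 + 9
17: 49513 = 17·2912 + 9
19: 49513 = 19·2605 + 18
23: 49513 = 23·2152 + 17
29: 49513 = 29·1707 + 10
31: 49513 = 31·1597 + 6
37: 49513 = 37·1338 + 7
41: 49513 = 41·1207 + 26
43: 49513 = 43·1151 + 20
47: 49513 = 47·1053 + 22
53: 49513 = 53·934 + 11
59: 49513 = 59·839 + 12
61: 49513 = 61·811 + 42
67: 49513 = 67·739

67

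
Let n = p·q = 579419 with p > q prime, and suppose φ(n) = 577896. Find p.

φ(n) = (p−1)(q−1) = n − (p+q) + 1, so p + q = 579419 − 577896 + 1 = 1524.
p and q are the roots of t² − 1524t + 579419 = 0.
Discriminant: 1524² − 4·579419 = 2322576 − 2317676 = 4900; √4900 = 70.
q = (1524 − 70)/2 = 727, p = (1524 + 70)/2 = 797.
Check: 727 · 797 = 579419.

797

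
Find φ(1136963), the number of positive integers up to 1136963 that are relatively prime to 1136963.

1096704

Factor: 1136963 = 43 · 137 · 193.
φ(1136963) = (43−1) · (137−1) · (193−1) = 42 · 136 · 192 = 1096704.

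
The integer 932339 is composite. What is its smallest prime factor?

47

932339 is odd.
Digit sum 29, not divisible by 3.
Ends in 9: not divisible by 5.
7: 932339 = 7·133191 + 2
11: 932339 = 11·84758 + 1
13: 932339 = 13·71718 + 5
17: 932339 = 17·54843 + 8
19: 932339 = 19·49070 + 9
23: 932339 = 23·40536 + 11
29: 932339 = 29·32149 + 18
31: 932339 = 31·30075 + 14
37: 932339 = 37·25198 + 13
41: 932339 = 41·22739 + 40
43: 932339 = 43·21682 + 13
47: 932339 = 47·19837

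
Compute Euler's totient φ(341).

300

Factor: 341 = 11 · 31.
φ(341) = (11−1) · (31−1) = 10 · 30 = 300.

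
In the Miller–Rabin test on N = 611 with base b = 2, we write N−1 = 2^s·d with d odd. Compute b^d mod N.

487

611 − 1 = 610 = 2^1 · 305, so d = 305.
2^1 ≡ 2 (mod 611)
2^2 ≡ 2^2 = 4 ≡ 4 (mod 611)
2^4 ≡ 4^2 = 16 ≡ 16 (mod 611)
2^8 ≡ 16^2 = 256 ≡ 256 (mod 611)
2^16 ≡ 256^2 = 65536 ≡ 159 (mod 611)
2^32 ≡ 159^2 = 25281 ≡ 230 (mod 611)
2^64 ≡ 230^2 = 52900 ≡ 354 (mod 611)
2^128 ≡ 354^2 = 125316 ≡ 61 (mod 611)
2^256 ≡ 61^2 = 3721 ≡ 55 (mod 611)
305 = 256 + 32 + 16 + 1 in binary powers of 2.
So 2^305 ≡ 55 · 230 · 159 · 2 ≡ 487 (mod 611).
Squaring chain: 487; never reaches −1, so base 2 is a Miller–Rabin witness that 611 is composite.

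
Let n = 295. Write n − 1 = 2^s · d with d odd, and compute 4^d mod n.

134

295 − 1 = 294 = 2^1 · 147, so d = 147.
4^1 ≡ 4 (mod 295)
4^2 ≡ 4^2 = 16 ≡ 16 (mod 295)
4^4 ≡ 16^2 = 256 ≡ 256 (mod 295)
4^8 ≡ 256^2 = 65536 ≡ 46 (mod 295)
4^16 ≡ 46^2 = 2116 ≡ 51 (mod 295)
4^32 ≡ 51^2 = 2601 ≡ 241 (mod 295)
4^64 ≡ 241^2 = 58081 ≡ 261 (mod 295)
4^128 ≡ 261^2 = 68121 ≡ 271 (mod 295)
147 = 128 + 16 + 2 + 1 in binary powers of 2.
So 4^147 ≡ 271 · 51 · 16 · 4 ≡ 134 (mod 295).
Squaring chain: 134; never reaches −1, so base 4 is a Miller–Rabin witness that 295 is composite.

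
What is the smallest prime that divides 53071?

53071 is odd.
Digit sum 16, not divisible by 3.
Ends in 1: not divisible by 5.
7: 53071 = 7·7581 + 4
11: 53071 = 11·4824 + 7
13: 53071 = 13·4082 + 5
17: 53071 = 17·3121 + 14
19: 53071 = 19·2793 + 4
23: 53071 = 23·2307 + 10
29: 53071 = 29·1830 + 1
31: 53071 = 31·1711 + 30
37: 53071 = 37·1434 + 13
41: 53071 = 41·1294 + 17
43: 53071 = 43·1234 + 9
47: 53071 = 47·1129 + 8
53: 53071 = 53·1001 + 18
59: 53071 = 59·899 + 30
61: 53071 = 61·870 + 1
67: 53071 = 67·792 + 7
71: 53071 = 71·747 + 34
73: 53071 = 73·727

73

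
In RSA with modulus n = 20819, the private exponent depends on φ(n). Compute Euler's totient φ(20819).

20520

Factor: 20819 = 109 · 191.
φ(20819) = (109−1) · (191−1) = 108 · 190 = 20520.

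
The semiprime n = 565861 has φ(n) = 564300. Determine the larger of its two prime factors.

991

φ(n) = (p−1)(q−1) = n − (p+q) + 1, so p + q = 565861 − 564300 + 1 = 1562.
p and q are the roots of t² − 1562t + 565861 = 0.
Discriminant: 1562² − 4·565861 = 2439844 − 2263444 = 176400; √176400 = 420.
q = (1562 − 420)/2 = 571, p = (1562 + 420)/2 = 991.
Check: 571 · 991 = 565861.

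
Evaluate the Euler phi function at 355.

Factor: 355 = 5 · 71.
φ(355) = (5−1) · (71−1) = 4 · 70 = 280.

280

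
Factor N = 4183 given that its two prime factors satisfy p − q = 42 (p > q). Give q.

47

Since p = q + 42, we have 4183 = q(q + 42), so q² + 42q − 4183 = 0.
Discriminant: 42² + 4·4183 = 1764 + 16732 = 18496; √18496 = 136.
q = (−42 + 136)/2 = 47, and p = q + 42 = 89.
Check: 47 · 89 = 4183.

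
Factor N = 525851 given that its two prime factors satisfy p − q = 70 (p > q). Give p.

761

Since p = q + 70, we have 525851 = q(q + 70), so q² + 70q − 525851 = 0.
Discriminant: 70² + 4·525851 = 4900 + 2103404 = 2108304; √2108304 = 1452.
q = (−70 + 1452)/2 = 691, and p = q + 70 = 761.
Check: 691 · 761 = 525851.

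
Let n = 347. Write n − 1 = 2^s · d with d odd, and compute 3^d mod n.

1

347 − 1 = 346 = 2^1 · 173, so d = 173.
3^1 ≡ 3 (mod 347)
3^2 ≡ 3^2 = 9 ≡ 9 (mod 347)
3^4 ≡ 9^2 = 81 ≡ 81 (mod 347)
3^8 ≡ 81^2 = 6561 ≡ 315 (mod 347)
3^16 ≡ 315^2 = 99225 ≡ 330 (mod 347)
3^32 ≡ 330^2 = 108900 ≡ 289 (mod 347)
3^64 ≡ 289^2 = 83521 ≡ 241 (mod 347)
3^128 ≡ 241^2 = 58081 ≡ 132 (mod 347)
173 = 128 + 32 + 8 + 4 + 1 in binary powers of 2.
So 3^173 ≡ 132 · 289 · 315 · 81 · 3 ≡ 1 (mod 347).
Since 3^d ≡ 1 (mod 347), base 3 does not prove 347 composite.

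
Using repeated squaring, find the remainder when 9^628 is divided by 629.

9^1 ≡ 9 (mod 629)
9^2 ≡ 9^2 = 81 ≡ 81 (mod 629)
9^4 ≡ 81^2 = 6561 ≡ 271 (mod 629)
9^8 ≡ 271^2 = 73441 ≡ 477 (mod 629)
9^16 ≡ 477^2 = 227529 ≡ 460 (mod 629)
9^32 ≡ 460^2 = 211600 ≡ 256 (mod 629)
9^64 ≡ 256^2 = 65536 ≡ 120 (mod 629)
9^128 ≡ 120^2 = 14400 ≡ 562 (mod 629)
9^256 ≡ 562^2 = 315844 ≡ 86 (mod 629)
9^512 ≡ 86^2 = 7396 ≡ 477 (mod 629)
628 = 512 + 64 + 32 + 16 + 4 in binary powers of 2.
So 9^628 ≡ 477 · 120 · 256 · 460 · 271 ≡ 16 (mod 629).
Since 16 ≠ 1, base 9 is a Fermat witness: 629 is composite.

16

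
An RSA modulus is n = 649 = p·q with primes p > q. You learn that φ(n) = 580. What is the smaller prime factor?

11

φ(n) = (p−1)(q−1) = n − (p+q) + 1, so p + q = 649 − 580 + 1 = 70.
p and q are the roots of t² − 70t + 649 = 0.
Discriminant: 70² − 4·649 = 4900 − 2596 = 2304; √2304 = 48.
q = (70 − 48)/2 = 11, p = (70 + 48)/2 = 59.
Check: 11 · 59 = 649.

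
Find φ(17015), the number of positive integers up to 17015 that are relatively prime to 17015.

13120

Factor: 17015 = 5 · 41 · 83.
φ(17015) = (5−1) · (41−1) · (83−1) = 4 · 40 · 82 = 13120.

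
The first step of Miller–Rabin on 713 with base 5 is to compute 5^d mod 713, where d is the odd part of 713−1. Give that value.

713 − 1 = 712 = 2^3 · 89, so d = 89.
5^1 ≡ 5 (mod 713)
5^2 ≡ 5^2 = 25 ≡ 25 (mod 713)
5^4 ≡ 25^2 = 625 ≡ 625 (mod 713)
5^8 ≡ 625^2 = 390625 ≡ 614 (mod 713)
5^16 ≡ 614^2 = 376996 ≡ 532 (mod 713)
5^32 ≡ 532^2 = 283024 ≡ 676 (mod 713)
5^64 ≡ 676^2 = 456976 ≡ 656 (mod 713)
89 = 64 + 16 + 8 + 1 in binary powers of 2.
So 5^89 ≡ 656 · 532 · 614 · 5 ≡ 304 (mod 713).
Squaring chain: 304 → 439 → 211; never reaches −1, so base 5 is a Miller–Rabin witness that 713 is composite.

304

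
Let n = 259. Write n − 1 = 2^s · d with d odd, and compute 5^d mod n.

259 − 1 = 258 = 2^1 · 129, so d = 129.
5^1 ≡ 5 (mod 259)
5^2 ≡ 5^2 = 25 ≡ 25 (mod 259)
5^4 ≡ 25^2 = 625 ≡ 107 (mod 259)
5^8 ≡ 107^2 = 11449 ≡ 53 (mod 259)
5^16 ≡ 53^2 = 2809 ≡ 219 (mod 259)
5^32 ≡ 219^2 = 47961 ≡ 46 (mod 259)
5^64 ≡ 46^2 = 2116 ≡ 44 (mod 259)
5^128 ≡ 44^2 = 1936 ≡ 123 (mod 259)
129 = 128 + 1 in binary powers of 2.
So 5^129 ≡ 123 · 5 ≡ 97 (mod 259).
Squaring chain: 97; never reaches −1, so base 5 is a Miller–Rabin witness that 259 is composite.

97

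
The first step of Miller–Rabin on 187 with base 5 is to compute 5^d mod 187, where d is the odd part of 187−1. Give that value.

187 − 1 = 186 = 2^1 · 93, so d = 93.
5^1 ≡ 5 (mod 187)
5^2 ≡ 5^2 = 25 ≡ 25 (mod 187)
5^4 ≡ 25^2 = 625 ≡ 64 (mod 187)
5^8 ≡ 64^2 = 4096 ≡ 169 (mod 187)
5^16 ≡ 169^2 = 28561 ≡ 137 (mod 187)
5^32 ≡ 137^2 = 18769 ≡ 69 (mod 187)
5^64 ≡ 69^2 = 4761 ≡ 86 (mod 187)
93 = 64 + 16 + 8 + 4 + 1 in binary powers of 2.
So 5^93 ≡ 86 · 137 · 169 · 64 · 5 ≡ 37 (mod 187).
Squaring chain: 37; never reaches −1, so base 5 is a Miller–Rabin witness that 187 is composite.

37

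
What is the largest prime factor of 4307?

4307 = 59 · 73
73 is prime.
So 4307 = 59 · 73; the largest prime factor is 73.

73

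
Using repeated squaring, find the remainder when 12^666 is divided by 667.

492

12^1 ≡ 12 (mod 667)
12^2 ≡ 12^2 = 144 ≡ 144 (mod 667)
12^4 ≡ 144^2 = 20736 ≡ 59 (mod 667)
12^8 ≡ 59^2 = 3481 ≡ 146 (mod 667)
12^16 ≡ 146^2 = 21316 ≡ 639 (mod 667)
12^32 ≡ 639^2 = 408321 ≡ 117 (mod 667)
12^64 ≡ 117^2 = 13689 ≡ 349 (mod 667)
12^128 ≡ 349^2 = 121801 ≡ 407 (mod 667)
12^256 ≡ 407^2 = 165649 ≡ 233 (mod 667)
12^512 ≡ 233^2 = 54289 ≡ 262 (mod 667)
666 = 512 + 128 + 16 + 8 + 2 in binary powers of 2.
So 12^666 ≡ 262 · 407 · 639 · 146 · 144 ≡ 492 (mod 667).
Since 492 ≠ 1, base 12 is a Fermat witness: 667 is composite.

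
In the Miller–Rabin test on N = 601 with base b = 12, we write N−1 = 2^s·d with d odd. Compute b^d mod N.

1

601 − 1 = 600 = 2^3 · 75, so d = 75.
12^1 ≡ 12 (mod 601)
12^2 ≡ 12^2 = 144 ≡ 144 (mod 601)
12^4 ≡ 144^2 = 20736 ≡ 302 (mod 601)
12^8 ≡ 302^2 = 91204 ≡ 453 (mod 601)
12^16 ≡ 453^2 = 205209 ≡ 268 (mod 601)
12^32 ≡ 268^2 = 71824 ≡ 305 (mod 601)
12^64 ≡ 305^2 = 93025 ≡ 471 (mod 601)
75 = 64 + 8 + 2 + 1 in binary powers of 2.
So 12^75 ≡ 471 · 453 · 144 · 12 ≡ 1 (mod 601).
Since 12^d ≡ 1 (mod 601), base 12 does not prove 601 composite.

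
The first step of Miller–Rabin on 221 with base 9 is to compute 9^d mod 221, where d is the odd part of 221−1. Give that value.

87

221 − 1 = 220 = 2^2 · 55, so d = 55.
9^1 ≡ 9 (mod 221)
9^2 ≡ 9^2 = 81 ≡ 81 (mod 221)
9^4 ≡ 81^2 = 6561 ≡ 152 (mod 221)
9^8 ≡ 152^2 = 23104 ≡ 120 (mod 221)
9^16 ≡ 120^2 = 14400 ≡ 35 (mod 221)
9^32 ≡ 35^2 = 1225 ≡ 120 (mod 221)
55 = 32 + 16 + 4 + 2 + 1 in binary powers of 2.
So 9^55 ≡ 120 · 35 · 152 · 81 · 9 ≡ 87 (mod 221).
Squaring chain: 87 → 55; never reaches −1, so base 9 is a Miller–Rabin witness that 221 is composite.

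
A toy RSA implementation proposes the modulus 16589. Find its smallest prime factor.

53

16589 is odd.
Digit sum 29, not divisible by 3.
Ends in 9: not divisible by 5.
7: 16589 = 7·2369 + 6
11: 16589 = 11·1508 + 1
13: 16589 = 13·1276 + 1
17: 16589 = 17·975 + 14
19: 16589 = 19·873 + 2
23: 16589 = 23·721 + 6
29: 16589 = 29·572 + 1
31: 16589 = 31·535 + 4
37: 16589 = 37·448 + 13
41: 16589 = 41·404 + 25
43: 16589 = 43·385 + 34
47: 16589 = 47·352 + 45
53: 16589 = 53·313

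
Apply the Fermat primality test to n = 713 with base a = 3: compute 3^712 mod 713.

3^1 ≡ 3 (mod 713)
3^2 ≡ 3^2 = 9 ≡ 9 (mod 713)
3^4 ≡ 9^2 = 81 ≡ 81 (mod 713)
3^8 ≡ 81^2 = 6561 ≡ 144 (mod 713)
3^16 ≡ 144^2 = 20736 ≡ 59 (mod 713)
3^32 ≡ 59^2 = 3481 ≡ 629 (mod 713)
3^64 ≡ 629^2 = 395641 ≡ 639 (mod 713)
3^128 ≡ 639^2 = 408321 ≡ 485 (mod 713)
3^256 ≡ 485^2 = 235225 ≡ 648 (mod 713)
3^512 ≡ 648^2 = 419904 ≡ 660 (mod 713)
712 = 512 + 128 + 64 + 8 in binary powers of 2.
So 3^712 ≡ 660 · 485 · 639 · 144 ≡ 696 (mod 713).
Since 696 ≠ 1, base 3 is a Fermat witness: 713 is composite.

696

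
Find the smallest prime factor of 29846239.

29846239 is odd.
Digit sum 43, not divisible by 3.
Ends in 9: not divisible by 5.
7: 29846239 = 7·4263748 + 3
11: 29846239 = 11·2713294 + 5
13: 29846239 = 13·2295864 + 7
17: 29846239 = 17·1755661 + 2
19: 29846239 = 19·1570854 + 13
23: 29846239 = 23·1297662 + 13
29: 29846239 = 29·1029180 + 19
31: 29846239 = 31·962781 + 28
37: 29846239 = 37·806655 + 4
41: 29846239 = 41·727957 + 2
43: 29846239 = 43·694098 + 25
47: 29846239 = 47·635026 + 17
53: 29846239 = 53·563136 + 31
59: 29846239 = 59·505868 + 27
61: 29846239 = 61·489282 + 37
67: 29846239 = 67·445466 + 17
71: 29846239 = 71·420369 + 40
73: 29846239 = 73·408852 + 43
79: 29846239 = 79·377800 + 39
83: 29846239 = 83·359593 + 20
89: 29846239 = 89·335351

89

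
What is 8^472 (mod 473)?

8^1 ≡ 8 (mod 473)
8^2 ≡ 8^2 = 64 ≡ 64 (mod 473)
8^4 ≡ 64^2 = 4096 ≡ 312 (mod 473)
8^8 ≡ 312^2 = 97344 ≡ 379 (mod 473)
8^16 ≡ 379^2 = 143641 ≡ 322 (mod 473)
8^32 ≡ 322^2 = 103684 ≡ 97 (mod 473)
8^64 ≡ 97^2 = 9409 ≡ 422 (mod 473)
8^128 ≡ 422^2 = 178084 ≡ 236 (mod 473)
8^256 ≡ 236^2 = 55696 ≡ 355 (mod 473)
472 = 256 + 128 + 64 + 16 + 8 in binary powers of 2.
So 8^472 ≡ 355 · 236 · 422 · 322 · 379 ≡ 262 (mod 473).
Since 262 ≠ 1, base 8 is a Fermat witness: 473 is composite.

262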